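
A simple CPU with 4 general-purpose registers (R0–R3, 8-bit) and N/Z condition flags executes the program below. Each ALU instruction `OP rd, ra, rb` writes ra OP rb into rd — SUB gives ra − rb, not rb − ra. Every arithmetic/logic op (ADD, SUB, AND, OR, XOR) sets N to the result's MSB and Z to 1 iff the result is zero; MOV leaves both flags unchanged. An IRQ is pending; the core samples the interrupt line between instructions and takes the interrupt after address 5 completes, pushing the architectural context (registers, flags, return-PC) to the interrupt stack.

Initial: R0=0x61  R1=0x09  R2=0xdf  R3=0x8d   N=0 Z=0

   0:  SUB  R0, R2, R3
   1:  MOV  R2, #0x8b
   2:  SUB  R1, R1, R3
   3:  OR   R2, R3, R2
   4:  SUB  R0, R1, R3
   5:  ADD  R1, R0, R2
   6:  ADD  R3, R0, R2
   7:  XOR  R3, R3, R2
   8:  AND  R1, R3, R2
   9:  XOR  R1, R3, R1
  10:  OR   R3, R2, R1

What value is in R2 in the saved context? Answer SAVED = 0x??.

SAVED = 0x8f

after  0: R0=0x52 R1=0x09 R2=0xdf R3=0x8d  N=0 Z=0
after  1: R0=0x52 R1=0x09 R2=0x8b R3=0x8d  N=0 Z=0
after  2: R0=0x52 R1=0x7c R2=0x8b R3=0x8d  N=0 Z=0
after  3: R0=0x52 R1=0x7c R2=0x8f R3=0x8d  N=1 Z=0
after  4: R0=0xef R1=0x7c R2=0x8f R3=0x8d  N=1 Z=0
after  5: R0=0xef R1=0x7e R2=0x8f R3=0x8d  N=0 Z=0
-- IRQ taken; context saved, return-PC = 6 --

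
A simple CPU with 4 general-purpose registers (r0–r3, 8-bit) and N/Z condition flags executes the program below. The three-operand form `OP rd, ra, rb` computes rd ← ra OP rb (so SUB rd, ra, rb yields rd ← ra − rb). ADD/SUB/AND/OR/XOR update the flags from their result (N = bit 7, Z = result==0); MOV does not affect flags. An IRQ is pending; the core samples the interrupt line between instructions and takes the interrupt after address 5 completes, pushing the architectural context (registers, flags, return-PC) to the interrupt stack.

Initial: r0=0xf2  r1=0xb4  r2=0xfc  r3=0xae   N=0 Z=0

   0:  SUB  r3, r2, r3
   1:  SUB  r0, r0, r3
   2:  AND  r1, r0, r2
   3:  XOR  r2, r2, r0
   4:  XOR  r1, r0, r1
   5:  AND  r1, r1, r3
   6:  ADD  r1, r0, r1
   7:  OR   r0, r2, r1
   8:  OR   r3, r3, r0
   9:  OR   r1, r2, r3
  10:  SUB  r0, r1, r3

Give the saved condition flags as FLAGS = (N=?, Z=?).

FLAGS = (N=0, Z=1)

after  0: r0=0xf2 r1=0xb4 r2=0xfc r3=0x4e  N=0 Z=0
after  1: r0=0xa4 r1=0xb4 r2=0xfc r3=0x4e  N=1 Z=0
after  2: r0=0xa4 r1=0xa4 r2=0xfc r3=0x4e  N=1 Z=0
after  3: r0=0xa4 r1=0xa4 r2=0x58 r3=0x4e  N=0 Z=0
after  4: r0=0xa4 r1=0x00 r2=0x58 r3=0x4e  N=0 Z=1
after  5: r0=0xa4 r1=0x00 r2=0x58 r3=0x4e  N=0 Z=1
-- IRQ taken; context saved, return-PC = 6 --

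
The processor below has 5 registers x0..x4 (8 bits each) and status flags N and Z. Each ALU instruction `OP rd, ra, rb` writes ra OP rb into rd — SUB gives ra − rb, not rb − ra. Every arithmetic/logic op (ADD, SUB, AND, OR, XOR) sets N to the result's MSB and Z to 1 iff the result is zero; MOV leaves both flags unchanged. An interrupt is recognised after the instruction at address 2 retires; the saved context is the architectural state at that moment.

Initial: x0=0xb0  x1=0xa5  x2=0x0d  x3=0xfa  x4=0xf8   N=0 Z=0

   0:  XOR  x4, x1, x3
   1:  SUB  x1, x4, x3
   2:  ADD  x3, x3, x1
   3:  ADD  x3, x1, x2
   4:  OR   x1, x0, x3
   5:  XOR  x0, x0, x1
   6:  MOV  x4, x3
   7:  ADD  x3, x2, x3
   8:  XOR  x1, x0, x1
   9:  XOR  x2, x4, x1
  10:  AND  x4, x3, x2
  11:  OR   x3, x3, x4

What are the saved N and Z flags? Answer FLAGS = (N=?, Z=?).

FLAGS = (N=0, Z=0)

after  0: x0=0xb0 x1=0xa5 x2=0x0d x3=0xfa x4=0x5f  N=0 Z=0
after  1: x0=0xb0 x1=0x65 x2=0x0d x3=0xfa x4=0x5f  N=0 Z=0
after  2: x0=0xb0 x1=0x65 x2=0x0d x3=0x5f x4=0x5f  N=0 Z=0
-- IRQ taken; context saved, return-PC = 3 --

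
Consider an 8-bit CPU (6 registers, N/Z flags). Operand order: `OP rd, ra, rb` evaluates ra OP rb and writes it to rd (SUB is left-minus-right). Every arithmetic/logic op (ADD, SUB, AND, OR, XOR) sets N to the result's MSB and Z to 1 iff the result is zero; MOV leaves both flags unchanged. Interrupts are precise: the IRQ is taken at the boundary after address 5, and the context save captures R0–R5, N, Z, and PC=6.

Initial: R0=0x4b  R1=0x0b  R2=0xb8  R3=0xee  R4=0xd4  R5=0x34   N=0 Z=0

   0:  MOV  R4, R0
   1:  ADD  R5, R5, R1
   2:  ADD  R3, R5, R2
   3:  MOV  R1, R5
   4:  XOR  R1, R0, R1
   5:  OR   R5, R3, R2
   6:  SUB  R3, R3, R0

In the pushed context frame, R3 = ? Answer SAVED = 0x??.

after  0: R0=0x4b R1=0x0b R2=0xb8 R3=0xee R4=0x4b R5=0x34  N=0 Z=0
after  1: R0=0x4b R1=0x0b R2=0xb8 R3=0xee R4=0x4b R5=0x3f  N=0 Z=0
after  2: R0=0x4b R1=0x0b R2=0xb8 R3=0xf7 R4=0x4b R5=0x3f  N=1 Z=0
after  3: R0=0x4b R1=0x3f R2=0xb8 R3=0xf7 R4=0x4b R5=0x3f  N=1 Z=0
after  4: R0=0x4b R1=0x74 R2=0xb8 R3=0xf7 R4=0x4b R5=0x3f  N=0 Z=0
after  5: R0=0x4b R1=0x74 R2=0xb8 R3=0xf7 R4=0x4b R5=0xff  N=1 Z=0
-- IRQ taken; context saved, return-PC = 6 --

SAVED = 0xf7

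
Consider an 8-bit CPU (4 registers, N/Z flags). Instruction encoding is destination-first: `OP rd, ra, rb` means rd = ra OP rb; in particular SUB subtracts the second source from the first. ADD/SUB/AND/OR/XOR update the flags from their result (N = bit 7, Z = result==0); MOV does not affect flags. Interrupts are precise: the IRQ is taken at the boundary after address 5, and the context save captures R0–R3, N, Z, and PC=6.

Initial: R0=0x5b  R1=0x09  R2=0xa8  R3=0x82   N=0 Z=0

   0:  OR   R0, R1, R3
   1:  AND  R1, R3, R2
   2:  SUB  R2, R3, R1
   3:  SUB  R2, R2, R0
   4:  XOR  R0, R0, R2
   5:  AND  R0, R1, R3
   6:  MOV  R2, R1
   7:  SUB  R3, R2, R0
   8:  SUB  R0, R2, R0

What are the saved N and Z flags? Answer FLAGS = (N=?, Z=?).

FLAGS = (N=1, Z=0)

after  0: R0=0x8b R1=0x09 R2=0xa8 R3=0x82  N=1 Z=0
after  1: R0=0x8b R1=0x80 R2=0xa8 R3=0x82  N=1 Z=0
after  2: R0=0x8b R1=0x80 R2=0x02 R3=0x82  N=0 Z=0
after  3: R0=0x8b R1=0x80 R2=0x77 R3=0x82  N=0 Z=0
after  4: R0=0xfc R1=0x80 R2=0x77 R3=0x82  N=1 Z=0
after  5: R0=0x80 R1=0x80 R2=0x77 R3=0x82  N=1 Z=0
-- IRQ taken; context saved, return-PC = 6 --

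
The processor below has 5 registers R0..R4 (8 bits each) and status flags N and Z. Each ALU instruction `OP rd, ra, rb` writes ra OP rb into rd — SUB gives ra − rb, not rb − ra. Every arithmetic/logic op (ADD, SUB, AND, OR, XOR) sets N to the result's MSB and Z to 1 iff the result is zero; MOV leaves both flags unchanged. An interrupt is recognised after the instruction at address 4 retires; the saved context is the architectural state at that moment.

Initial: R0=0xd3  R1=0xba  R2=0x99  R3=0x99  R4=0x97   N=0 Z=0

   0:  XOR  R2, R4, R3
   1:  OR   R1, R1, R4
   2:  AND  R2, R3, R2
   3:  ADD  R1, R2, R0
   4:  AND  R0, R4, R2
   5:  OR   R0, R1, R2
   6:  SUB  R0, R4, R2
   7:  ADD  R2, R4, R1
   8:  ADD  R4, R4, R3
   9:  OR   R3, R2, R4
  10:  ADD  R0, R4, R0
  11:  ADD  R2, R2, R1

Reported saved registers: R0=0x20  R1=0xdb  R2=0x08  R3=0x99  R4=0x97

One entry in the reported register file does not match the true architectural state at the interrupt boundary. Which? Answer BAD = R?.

BAD = R0

after  0: R0=0xd3 R1=0xba R2=0x0e R3=0x99 R4=0x97  N=0 Z=0
after  1: R0=0xd3 R1=0xbf R2=0x0e R3=0x99 R4=0x97  N=1 Z=0
after  2: R0=0xd3 R1=0xbf R2=0x08 R3=0x99 R4=0x97  N=0 Z=0
after  3: R0=0xd3 R1=0xdb R2=0x08 R3=0x99 R4=0x97  N=1 Z=0
after  4: R0=0x00 R1=0xdb R2=0x08 R3=0x99 R4=0x97  N=0 Z=1
-- IRQ taken; context saved, return-PC = 5 --
mismatch: R0: reported 0x20 vs actual 0x00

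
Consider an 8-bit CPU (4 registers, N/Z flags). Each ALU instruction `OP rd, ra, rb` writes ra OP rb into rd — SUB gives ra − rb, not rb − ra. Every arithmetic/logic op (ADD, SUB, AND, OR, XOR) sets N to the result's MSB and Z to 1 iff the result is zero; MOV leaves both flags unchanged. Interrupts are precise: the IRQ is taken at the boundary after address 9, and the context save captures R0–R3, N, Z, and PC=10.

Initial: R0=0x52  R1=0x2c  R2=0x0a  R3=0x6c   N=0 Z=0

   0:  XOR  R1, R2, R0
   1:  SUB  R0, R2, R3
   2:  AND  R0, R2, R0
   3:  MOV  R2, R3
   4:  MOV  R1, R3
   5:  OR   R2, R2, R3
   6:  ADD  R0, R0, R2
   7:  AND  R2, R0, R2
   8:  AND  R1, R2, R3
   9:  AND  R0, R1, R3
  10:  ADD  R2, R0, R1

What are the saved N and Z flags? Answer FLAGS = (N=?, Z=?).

after  0: R0=0x52 R1=0x58 R2=0x0a R3=0x6c  N=0 Z=0
after  1: R0=0x9e R1=0x58 R2=0x0a R3=0x6c  N=1 Z=0
after  2: R0=0x0a R1=0x58 R2=0x0a R3=0x6c  N=0 Z=0
after  3: R0=0x0a R1=0x58 R2=0x6c R3=0x6c  N=0 Z=0
after  4: R0=0x0a R1=0x6c R2=0x6c R3=0x6c  N=0 Z=0
after  5: R0=0x0a R1=0x6c R2=0x6c R3=0x6c  N=0 Z=0
after  6: R0=0x76 R1=0x6c R2=0x6c R3=0x6c  N=0 Z=0
after  7: R0=0x76 R1=0x6c R2=0x64 R3=0x6c  N=0 Z=0
after  8: R0=0x76 R1=0x64 R2=0x64 R3=0x6c  N=0 Z=0
after  9: R0=0x64 R1=0x64 R2=0x64 R3=0x6c  N=0 Z=0
-- IRQ taken; context saved, return-PC = 10 --

FLAGS = (N=0, Z=0)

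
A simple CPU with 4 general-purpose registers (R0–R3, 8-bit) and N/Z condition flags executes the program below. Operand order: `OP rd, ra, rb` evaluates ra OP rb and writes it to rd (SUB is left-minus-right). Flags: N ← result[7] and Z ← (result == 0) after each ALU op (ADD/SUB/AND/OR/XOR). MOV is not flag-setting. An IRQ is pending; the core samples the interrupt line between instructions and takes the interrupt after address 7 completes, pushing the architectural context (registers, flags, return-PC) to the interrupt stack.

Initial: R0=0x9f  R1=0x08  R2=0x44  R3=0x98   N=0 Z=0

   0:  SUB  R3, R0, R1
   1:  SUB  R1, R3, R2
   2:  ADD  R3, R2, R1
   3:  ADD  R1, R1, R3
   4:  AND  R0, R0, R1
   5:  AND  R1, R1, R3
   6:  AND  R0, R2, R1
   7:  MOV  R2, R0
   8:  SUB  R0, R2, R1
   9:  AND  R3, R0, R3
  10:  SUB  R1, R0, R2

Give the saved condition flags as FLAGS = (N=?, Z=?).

FLAGS = (N=0, Z=1)

after  0: R0=0x9f R1=0x08 R2=0x44 R3=0x97  N=1 Z=0
after  1: R0=0x9f R1=0x53 R2=0x44 R3=0x97  N=0 Z=0
after  2: R0=0x9f R1=0x53 R2=0x44 R3=0x97  N=1 Z=0
after  3: R0=0x9f R1=0xea R2=0x44 R3=0x97  N=1 Z=0
after  4: R0=0x8a R1=0xea R2=0x44 R3=0x97  N=1 Z=0
after  5: R0=0x8a R1=0x82 R2=0x44 R3=0x97  N=1 Z=0
after  6: R0=0x00 R1=0x82 R2=0x44 R3=0x97  N=0 Z=1
after  7: R0=0x00 R1=0x82 R2=0x00 R3=0x97  N=0 Z=1
-- IRQ taken; context saved, return-PC = 8 --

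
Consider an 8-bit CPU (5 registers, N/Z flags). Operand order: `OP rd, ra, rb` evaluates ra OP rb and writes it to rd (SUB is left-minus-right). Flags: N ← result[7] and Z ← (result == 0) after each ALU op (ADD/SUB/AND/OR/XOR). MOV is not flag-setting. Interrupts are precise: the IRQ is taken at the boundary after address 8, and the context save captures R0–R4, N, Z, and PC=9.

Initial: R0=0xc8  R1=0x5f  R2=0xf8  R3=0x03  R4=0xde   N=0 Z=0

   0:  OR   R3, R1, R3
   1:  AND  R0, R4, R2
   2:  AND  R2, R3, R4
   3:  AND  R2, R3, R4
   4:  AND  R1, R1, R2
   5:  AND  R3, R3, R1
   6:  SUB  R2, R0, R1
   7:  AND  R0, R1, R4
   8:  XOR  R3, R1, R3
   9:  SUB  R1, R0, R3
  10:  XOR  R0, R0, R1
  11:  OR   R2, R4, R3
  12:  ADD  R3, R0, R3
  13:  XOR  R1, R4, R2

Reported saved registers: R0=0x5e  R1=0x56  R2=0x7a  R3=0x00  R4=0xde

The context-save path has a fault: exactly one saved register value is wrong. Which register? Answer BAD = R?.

after  0: R0=0xc8 R1=0x5f R2=0xf8 R3=0x5f R4=0xde  N=0 Z=0
after  1: R0=0xd8 R1=0x5f R2=0xf8 R3=0x5f R4=0xde  N=1 Z=0
after  2: R0=0xd8 R1=0x5f R2=0x5e R3=0x5f R4=0xde  N=0 Z=0
after  3: R0=0xd8 R1=0x5f R2=0x5e R3=0x5f R4=0xde  N=0 Z=0
after  4: R0=0xd8 R1=0x5e R2=0x5e R3=0x5f R4=0xde  N=0 Z=0
after  5: R0=0xd8 R1=0x5e R2=0x5e R3=0x5e R4=0xde  N=0 Z=0
after  6: R0=0xd8 R1=0x5e R2=0x7a R3=0x5e R4=0xde  N=0 Z=0
after  7: R0=0x5e R1=0x5e R2=0x7a R3=0x5e R4=0xde  N=0 Z=0
after  8: R0=0x5e R1=0x5e R2=0x7a R3=0x00 R4=0xde  N=0 Z=1
-- IRQ taken; context saved, return-PC = 9 --
mismatch: R1: reported 0x56 vs actual 0x5e

BAD = R1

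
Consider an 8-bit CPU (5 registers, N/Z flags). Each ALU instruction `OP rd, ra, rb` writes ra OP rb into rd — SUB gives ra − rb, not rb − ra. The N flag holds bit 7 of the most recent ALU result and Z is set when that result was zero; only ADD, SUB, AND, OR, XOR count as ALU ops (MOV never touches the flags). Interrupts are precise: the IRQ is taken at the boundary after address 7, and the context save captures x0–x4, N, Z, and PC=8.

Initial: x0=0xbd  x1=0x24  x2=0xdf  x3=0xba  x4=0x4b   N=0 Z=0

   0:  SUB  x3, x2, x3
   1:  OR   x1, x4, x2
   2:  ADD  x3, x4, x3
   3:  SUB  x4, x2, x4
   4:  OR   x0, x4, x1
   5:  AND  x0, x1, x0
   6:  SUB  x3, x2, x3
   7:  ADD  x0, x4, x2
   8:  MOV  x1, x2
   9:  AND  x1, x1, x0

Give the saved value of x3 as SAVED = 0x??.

after  0: x0=0xbd x1=0x24 x2=0xdf x3=0x25 x4=0x4b  N=0 Z=0
after  1: x0=0xbd x1=0xdf x2=0xdf x3=0x25 x4=0x4b  N=1 Z=0
after  2: x0=0xbd x1=0xdf x2=0xdf x3=0x70 x4=0x4b  N=0 Z=0
after  3: x0=0xbd x1=0xdf x2=0xdf x3=0x70 x4=0x94  N=1 Z=0
after  4: x0=0xdf x1=0xdf x2=0xdf x3=0x70 x4=0x94  N=1 Z=0
after  5: x0=0xdf x1=0xdf x2=0xdf x3=0x70 x4=0x94  N=1 Z=0
after  6: x0=0xdf x1=0xdf x2=0xdf x3=0x6f x4=0x94  N=0 Z=0
after  7: x0=0x73 x1=0xdf x2=0xdf x3=0x6f x4=0x94  N=0 Z=0
-- IRQ taken; context saved, return-PC = 8 --

SAVED = 0x6f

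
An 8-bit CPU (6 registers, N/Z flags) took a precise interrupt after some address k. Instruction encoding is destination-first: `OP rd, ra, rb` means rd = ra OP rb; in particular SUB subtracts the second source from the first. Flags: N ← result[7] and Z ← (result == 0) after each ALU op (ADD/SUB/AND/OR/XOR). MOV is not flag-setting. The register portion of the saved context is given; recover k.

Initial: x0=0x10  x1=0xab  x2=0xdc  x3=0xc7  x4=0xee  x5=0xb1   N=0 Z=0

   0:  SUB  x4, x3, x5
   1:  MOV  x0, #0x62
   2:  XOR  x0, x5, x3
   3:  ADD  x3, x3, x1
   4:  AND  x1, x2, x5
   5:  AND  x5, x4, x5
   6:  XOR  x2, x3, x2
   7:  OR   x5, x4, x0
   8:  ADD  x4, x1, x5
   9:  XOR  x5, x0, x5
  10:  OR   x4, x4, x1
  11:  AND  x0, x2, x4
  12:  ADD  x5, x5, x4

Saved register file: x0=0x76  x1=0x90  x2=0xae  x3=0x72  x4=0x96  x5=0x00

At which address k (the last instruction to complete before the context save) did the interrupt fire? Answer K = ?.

after  0: x0=0x10 x1=0xab x2=0xdc x3=0xc7 x4=0x16 x5=0xb1  N=0 Z=0
after  1: x0=0x62 x1=0xab x2=0xdc x3=0xc7 x4=0x16 x5=0xb1  N=0 Z=0
after  2: x0=0x76 x1=0xab x2=0xdc x3=0xc7 x4=0x16 x5=0xb1  N=0 Z=0
after  3: x0=0x76 x1=0xab x2=0xdc x3=0x72 x4=0x16 x5=0xb1  N=0 Z=0
after  4: x0=0x76 x1=0x90 x2=0xdc x3=0x72 x4=0x16 x5=0xb1  N=1 Z=0
after  5: x0=0x76 x1=0x90 x2=0xdc x3=0x72 x4=0x16 x5=0x10  N=0 Z=0
after  6: x0=0x76 x1=0x90 x2=0xae x3=0x72 x4=0x16 x5=0x10  N=1 Z=0
after  7: x0=0x76 x1=0x90 x2=0xae x3=0x72 x4=0x16 x5=0x76  N=0 Z=0
after  8: x0=0x76 x1=0x90 x2=0xae x3=0x72 x4=0x06 x5=0x76  N=0 Z=0
after  9: x0=0x76 x1=0x90 x2=0xae x3=0x72 x4=0x06 x5=0x00  N=0 Z=1
after 10: x0=0x76 x1=0x90 x2=0xae x3=0x72 x4=0x96 x5=0x00  N=1 Z=0
-- IRQ taken; context saved, return-PC = 11 --

K = 10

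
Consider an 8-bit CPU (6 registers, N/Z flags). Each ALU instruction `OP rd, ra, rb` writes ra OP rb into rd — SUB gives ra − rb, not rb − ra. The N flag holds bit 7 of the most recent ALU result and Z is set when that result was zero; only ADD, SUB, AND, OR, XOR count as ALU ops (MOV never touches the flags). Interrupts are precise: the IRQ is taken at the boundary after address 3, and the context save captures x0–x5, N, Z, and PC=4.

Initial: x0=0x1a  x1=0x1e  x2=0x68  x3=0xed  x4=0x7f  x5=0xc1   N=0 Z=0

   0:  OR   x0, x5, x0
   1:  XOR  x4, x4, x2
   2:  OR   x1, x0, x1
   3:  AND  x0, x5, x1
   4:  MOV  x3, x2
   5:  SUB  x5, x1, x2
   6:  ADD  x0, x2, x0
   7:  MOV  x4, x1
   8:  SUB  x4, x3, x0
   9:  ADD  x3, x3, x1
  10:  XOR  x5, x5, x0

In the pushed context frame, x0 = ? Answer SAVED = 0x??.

after  0: x0=0xdb x1=0x1e x2=0x68 x3=0xed x4=0x7f x5=0xc1  N=1 Z=0
after  1: x0=0xdb x1=0x1e x2=0x68 x3=0xed x4=0x17 x5=0xc1  N=0 Z=0
after  2: x0=0xdb x1=0xdf x2=0x68 x3=0xed x4=0x17 x5=0xc1  N=1 Z=0
after  3: x0=0xc1 x1=0xdf x2=0x68 x3=0xed x4=0x17 x5=0xc1  N=1 Z=0
-- IRQ taken; context saved, return-PC = 4 --

SAVED = 0xc1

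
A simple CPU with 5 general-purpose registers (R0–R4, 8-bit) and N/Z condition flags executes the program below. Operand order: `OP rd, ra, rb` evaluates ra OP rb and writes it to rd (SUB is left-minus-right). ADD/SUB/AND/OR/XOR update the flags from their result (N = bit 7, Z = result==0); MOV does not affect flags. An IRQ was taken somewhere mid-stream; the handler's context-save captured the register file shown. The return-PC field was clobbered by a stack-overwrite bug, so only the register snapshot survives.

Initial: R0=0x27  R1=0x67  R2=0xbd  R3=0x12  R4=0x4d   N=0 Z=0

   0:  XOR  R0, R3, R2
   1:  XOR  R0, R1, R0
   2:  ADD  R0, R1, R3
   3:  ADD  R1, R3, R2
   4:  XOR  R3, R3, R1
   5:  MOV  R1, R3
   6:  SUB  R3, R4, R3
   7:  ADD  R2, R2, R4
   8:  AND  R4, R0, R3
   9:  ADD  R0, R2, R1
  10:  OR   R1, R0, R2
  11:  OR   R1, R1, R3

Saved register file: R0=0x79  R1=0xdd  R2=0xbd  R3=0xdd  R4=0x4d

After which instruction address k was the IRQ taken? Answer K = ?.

K = 5

after  0: R0=0xaf R1=0x67 R2=0xbd R3=0x12 R4=0x4d  N=1 Z=0
after  1: R0=0xc8 R1=0x67 R2=0xbd R3=0x12 R4=0x4d  N=1 Z=0
after  2: R0=0x79 R1=0x67 R2=0xbd R3=0x12 R4=0x4d  N=0 Z=0
after  3: R0=0x79 R1=0xcf R2=0xbd R3=0x12 R4=0x4d  N=1 Z=0
after  4: R0=0x79 R1=0xcf R2=0xbd R3=0xdd R4=0x4d  N=1 Z=0
after  5: R0=0x79 R1=0xdd R2=0xbd R3=0xdd R4=0x4d  N=1 Z=0
-- IRQ taken; context saved, return-PC = 6 --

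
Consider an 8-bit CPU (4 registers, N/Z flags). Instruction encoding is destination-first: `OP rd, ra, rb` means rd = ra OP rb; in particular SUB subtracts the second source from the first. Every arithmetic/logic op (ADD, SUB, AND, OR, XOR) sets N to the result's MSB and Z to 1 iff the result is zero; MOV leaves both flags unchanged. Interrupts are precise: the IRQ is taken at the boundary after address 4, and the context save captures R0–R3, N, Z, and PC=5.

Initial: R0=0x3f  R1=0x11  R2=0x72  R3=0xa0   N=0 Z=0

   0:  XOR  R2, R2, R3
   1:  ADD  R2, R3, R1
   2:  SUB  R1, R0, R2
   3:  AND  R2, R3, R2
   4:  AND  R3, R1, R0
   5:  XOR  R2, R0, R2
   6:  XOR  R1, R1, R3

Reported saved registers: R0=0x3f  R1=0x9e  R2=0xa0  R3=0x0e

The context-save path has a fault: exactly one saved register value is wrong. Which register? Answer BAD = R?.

BAD = R1

after  0: R0=0x3f R1=0x11 R2=0xd2 R3=0xa0  N=1 Z=0
after  1: R0=0x3f R1=0x11 R2=0xb1 R3=0xa0  N=1 Z=0
after  2: R0=0x3f R1=0x8e R2=0xb1 R3=0xa0  N=1 Z=0
after  3: R0=0x3f R1=0x8e R2=0xa0 R3=0xa0  N=1 Z=0
after  4: R0=0x3f R1=0x8e R2=0xa0 R3=0x0e  N=0 Z=0
-- IRQ taken; context saved, return-PC = 5 --
mismatch: R1: reported 0x9e vs actual 0x8e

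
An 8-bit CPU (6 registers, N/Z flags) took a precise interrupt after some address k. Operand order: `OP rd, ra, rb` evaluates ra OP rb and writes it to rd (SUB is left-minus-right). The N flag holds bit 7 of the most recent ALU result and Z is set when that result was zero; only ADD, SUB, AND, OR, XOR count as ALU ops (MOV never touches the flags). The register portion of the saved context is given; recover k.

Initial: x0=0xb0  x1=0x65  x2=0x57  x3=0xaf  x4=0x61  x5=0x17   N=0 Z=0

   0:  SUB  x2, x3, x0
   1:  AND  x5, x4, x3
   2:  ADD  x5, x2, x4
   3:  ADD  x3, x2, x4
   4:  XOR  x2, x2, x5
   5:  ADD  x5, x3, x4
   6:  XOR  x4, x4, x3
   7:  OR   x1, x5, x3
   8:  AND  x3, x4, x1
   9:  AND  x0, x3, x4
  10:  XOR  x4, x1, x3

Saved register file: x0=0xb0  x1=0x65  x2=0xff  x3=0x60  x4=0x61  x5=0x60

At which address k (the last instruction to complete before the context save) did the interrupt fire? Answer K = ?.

K = 3

after  0: x0=0xb0 x1=0x65 x2=0xff x3=0xaf x4=0x61 x5=0x17  N=1 Z=0
after  1: x0=0xb0 x1=0x65 x2=0xff x3=0xaf x4=0x61 x5=0x21  N=0 Z=0
after  2: x0=0xb0 x1=0x65 x2=0xff x3=0xaf x4=0x61 x5=0x60  N=0 Z=0
after  3: x0=0xb0 x1=0x65 x2=0xff x3=0x60 x4=0x61 x5=0x60  N=0 Z=0
-- IRQ taken; context saved, return-PC = 4 --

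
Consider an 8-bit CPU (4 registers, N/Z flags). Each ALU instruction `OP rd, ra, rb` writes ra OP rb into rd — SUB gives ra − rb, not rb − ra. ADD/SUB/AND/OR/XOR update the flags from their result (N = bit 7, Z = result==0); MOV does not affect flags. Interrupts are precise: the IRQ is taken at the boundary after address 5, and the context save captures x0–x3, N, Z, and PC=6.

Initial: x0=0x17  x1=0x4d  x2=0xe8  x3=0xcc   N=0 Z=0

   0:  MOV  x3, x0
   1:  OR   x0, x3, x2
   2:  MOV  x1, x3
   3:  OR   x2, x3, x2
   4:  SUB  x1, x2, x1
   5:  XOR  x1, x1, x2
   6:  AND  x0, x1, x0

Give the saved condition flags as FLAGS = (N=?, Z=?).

after  0: x0=0x17 x1=0x4d x2=0xe8 x3=0x17  N=0 Z=0
after  1: x0=0xff x1=0x4d x2=0xe8 x3=0x17  N=1 Z=0
after  2: x0=0xff x1=0x17 x2=0xe8 x3=0x17  N=1 Z=0
after  3: x0=0xff x1=0x17 x2=0xff x3=0x17  N=1 Z=0
after  4: x0=0xff x1=0xe8 x2=0xff x3=0x17  N=1 Z=0
after  5: x0=0xff x1=0x17 x2=0xff x3=0x17  N=0 Z=0
-- IRQ taken; context saved, return-PC = 6 --

FLAGS = (N=0, Z=0)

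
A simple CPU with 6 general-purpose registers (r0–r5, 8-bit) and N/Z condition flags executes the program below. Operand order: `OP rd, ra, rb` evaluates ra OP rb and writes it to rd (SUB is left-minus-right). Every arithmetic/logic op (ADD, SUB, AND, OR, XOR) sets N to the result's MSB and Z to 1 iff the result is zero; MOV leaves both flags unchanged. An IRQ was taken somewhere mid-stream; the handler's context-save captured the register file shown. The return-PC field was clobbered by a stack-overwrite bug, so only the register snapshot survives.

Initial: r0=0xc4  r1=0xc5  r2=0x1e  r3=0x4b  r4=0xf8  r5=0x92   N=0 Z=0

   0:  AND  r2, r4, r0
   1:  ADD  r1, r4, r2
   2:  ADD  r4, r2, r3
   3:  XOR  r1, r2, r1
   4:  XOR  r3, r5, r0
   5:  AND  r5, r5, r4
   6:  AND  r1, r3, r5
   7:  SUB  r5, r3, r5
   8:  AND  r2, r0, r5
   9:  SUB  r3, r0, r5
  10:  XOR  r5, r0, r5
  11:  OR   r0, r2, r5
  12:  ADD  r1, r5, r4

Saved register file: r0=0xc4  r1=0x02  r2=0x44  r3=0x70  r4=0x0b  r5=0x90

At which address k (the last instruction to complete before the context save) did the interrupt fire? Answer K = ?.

after  0: r0=0xc4 r1=0xc5 r2=0xc0 r3=0x4b r4=0xf8 r5=0x92  N=1 Z=0
after  1: r0=0xc4 r1=0xb8 r2=0xc0 r3=0x4b r4=0xf8 r5=0x92  N=1 Z=0
after  2: r0=0xc4 r1=0xb8 r2=0xc0 r3=0x4b r4=0x0b r5=0x92  N=0 Z=0
after  3: r0=0xc4 r1=0x78 r2=0xc0 r3=0x4b r4=0x0b r5=0x92  N=0 Z=0
after  4: r0=0xc4 r1=0x78 r2=0xc0 r3=0x56 r4=0x0b r5=0x92  N=0 Z=0
after  5: r0=0xc4 r1=0x78 r2=0xc0 r3=0x56 r4=0x0b r5=0x02  N=0 Z=0
after  6: r0=0xc4 r1=0x02 r2=0xc0 r3=0x56 r4=0x0b r5=0x02  N=0 Z=0
after  7: r0=0xc4 r1=0x02 r2=0xc0 r3=0x56 r4=0x0b r5=0x54  N=0 Z=0
after  8: r0=0xc4 r1=0x02 r2=0x44 r3=0x56 r4=0x0b r5=0x54  N=0 Z=0
after  9: r0=0xc4 r1=0x02 r2=0x44 r3=0x70 r4=0x0b r5=0x54  N=0 Z=0
after 10: r0=0xc4 r1=0x02 r2=0x44 r3=0x70 r4=0x0b r5=0x90  N=1 Z=0
-- IRQ taken; context saved, return-PC = 11 --

K = 10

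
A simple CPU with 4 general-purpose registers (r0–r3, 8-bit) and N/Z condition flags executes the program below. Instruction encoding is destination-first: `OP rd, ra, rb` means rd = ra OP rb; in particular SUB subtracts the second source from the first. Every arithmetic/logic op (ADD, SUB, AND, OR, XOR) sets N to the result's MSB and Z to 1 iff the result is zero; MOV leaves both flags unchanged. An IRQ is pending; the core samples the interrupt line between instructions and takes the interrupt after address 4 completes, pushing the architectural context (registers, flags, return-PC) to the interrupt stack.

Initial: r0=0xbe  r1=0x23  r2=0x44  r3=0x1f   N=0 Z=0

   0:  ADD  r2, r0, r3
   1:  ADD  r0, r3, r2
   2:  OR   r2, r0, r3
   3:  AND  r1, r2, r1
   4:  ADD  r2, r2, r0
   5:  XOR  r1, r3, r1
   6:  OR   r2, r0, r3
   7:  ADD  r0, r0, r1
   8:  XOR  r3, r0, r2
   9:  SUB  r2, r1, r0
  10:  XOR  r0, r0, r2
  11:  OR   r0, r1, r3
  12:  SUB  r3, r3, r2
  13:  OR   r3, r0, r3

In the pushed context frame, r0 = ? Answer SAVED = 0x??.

after  0: r0=0xbe r1=0x23 r2=0xdd r3=0x1f  N=1 Z=0
after  1: r0=0xfc r1=0x23 r2=0xdd r3=0x1f  N=1 Z=0
after  2: r0=0xfc r1=0x23 r2=0xff r3=0x1f  N=1 Z=0
after  3: r0=0xfc r1=0x23 r2=0xff r3=0x1f  N=0 Z=0
after  4: r0=0xfc r1=0x23 r2=0xfb r3=0x1f  N=1 Z=0
-- IRQ taken; context saved, return-PC = 5 --

SAVED = 0xfc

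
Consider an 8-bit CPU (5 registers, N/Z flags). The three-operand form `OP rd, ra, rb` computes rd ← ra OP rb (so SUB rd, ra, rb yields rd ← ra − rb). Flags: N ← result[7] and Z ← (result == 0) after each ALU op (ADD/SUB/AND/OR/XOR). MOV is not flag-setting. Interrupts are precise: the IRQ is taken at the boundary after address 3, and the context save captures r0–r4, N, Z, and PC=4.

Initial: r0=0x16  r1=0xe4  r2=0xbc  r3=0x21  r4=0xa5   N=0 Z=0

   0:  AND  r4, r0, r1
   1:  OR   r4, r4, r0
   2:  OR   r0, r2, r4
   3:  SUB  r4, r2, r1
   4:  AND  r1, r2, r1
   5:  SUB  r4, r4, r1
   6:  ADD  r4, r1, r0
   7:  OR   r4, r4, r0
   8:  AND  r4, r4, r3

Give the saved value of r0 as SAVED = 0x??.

after  0: r0=0x16 r1=0xe4 r2=0xbc r3=0x21 r4=0x04  N=0 Z=0
after  1: r0=0x16 r1=0xe4 r2=0xbc r3=0x21 r4=0x16  N=0 Z=0
after  2: r0=0xbe r1=0xe4 r2=0xbc r3=0x21 r4=0x16  N=1 Z=0
after  3: r0=0xbe r1=0xe4 r2=0xbc r3=0x21 r4=0xd8  N=1 Z=0
-- IRQ taken; context saved, return-PC = 4 --

SAVED = 0xbe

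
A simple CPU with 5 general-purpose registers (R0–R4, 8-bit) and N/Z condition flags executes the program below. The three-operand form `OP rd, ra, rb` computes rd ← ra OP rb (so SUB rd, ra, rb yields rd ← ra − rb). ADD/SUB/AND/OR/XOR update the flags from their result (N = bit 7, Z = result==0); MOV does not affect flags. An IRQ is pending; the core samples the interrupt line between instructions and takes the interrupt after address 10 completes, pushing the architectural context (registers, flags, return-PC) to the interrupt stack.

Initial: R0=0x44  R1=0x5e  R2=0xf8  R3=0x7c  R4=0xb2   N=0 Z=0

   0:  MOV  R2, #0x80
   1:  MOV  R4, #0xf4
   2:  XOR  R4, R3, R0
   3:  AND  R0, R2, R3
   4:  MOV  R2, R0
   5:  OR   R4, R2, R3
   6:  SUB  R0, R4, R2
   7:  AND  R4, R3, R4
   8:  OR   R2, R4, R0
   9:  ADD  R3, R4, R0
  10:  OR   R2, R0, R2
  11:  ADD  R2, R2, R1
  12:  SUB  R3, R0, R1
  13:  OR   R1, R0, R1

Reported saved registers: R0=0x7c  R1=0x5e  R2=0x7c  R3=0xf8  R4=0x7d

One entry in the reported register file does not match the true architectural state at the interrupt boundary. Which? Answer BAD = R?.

BAD = R4

after  0: R0=0x44 R1=0x5e R2=0x80 R3=0x7c R4=0xb2  N=0 Z=0
after  1: R0=0x44 R1=0x5e R2=0x80 R3=0x7c R4=0xf4  N=0 Z=0
after  2: R0=0x44 R1=0x5e R2=0x80 R3=0x7c R4=0x38  N=0 Z=0
after  3: R0=0x00 R1=0x5e R2=0x80 R3=0x7c R4=0x38  N=0 Z=1
after  4: R0=0x00 R1=0x5e R2=0x00 R3=0x7c R4=0x38  N=0 Z=1
after  5: R0=0x00 R1=0x5e R2=0x00 R3=0x7c R4=0x7c  N=0 Z=0
after  6: R0=0x7c R1=0x5e R2=0x00 R3=0x7c R4=0x7c  N=0 Z=0
after  7: R0=0x7c R1=0x5e R2=0x00 R3=0x7c R4=0x7c  N=0 Z=0
after  8: R0=0x7c R1=0x5e R2=0x7c R3=0x7c R4=0x7c  N=0 Z=0
after  9: R0=0x7c R1=0x5e R2=0x7c R3=0xf8 R4=0x7c  N=1 Z=0
after 10: R0=0x7c R1=0x5e R2=0x7c R3=0xf8 R4=0x7c  N=0 Z=0
-- IRQ taken; context saved, return-PC = 11 --
mismatch: R4: reported 0x7d vs actual 0x7c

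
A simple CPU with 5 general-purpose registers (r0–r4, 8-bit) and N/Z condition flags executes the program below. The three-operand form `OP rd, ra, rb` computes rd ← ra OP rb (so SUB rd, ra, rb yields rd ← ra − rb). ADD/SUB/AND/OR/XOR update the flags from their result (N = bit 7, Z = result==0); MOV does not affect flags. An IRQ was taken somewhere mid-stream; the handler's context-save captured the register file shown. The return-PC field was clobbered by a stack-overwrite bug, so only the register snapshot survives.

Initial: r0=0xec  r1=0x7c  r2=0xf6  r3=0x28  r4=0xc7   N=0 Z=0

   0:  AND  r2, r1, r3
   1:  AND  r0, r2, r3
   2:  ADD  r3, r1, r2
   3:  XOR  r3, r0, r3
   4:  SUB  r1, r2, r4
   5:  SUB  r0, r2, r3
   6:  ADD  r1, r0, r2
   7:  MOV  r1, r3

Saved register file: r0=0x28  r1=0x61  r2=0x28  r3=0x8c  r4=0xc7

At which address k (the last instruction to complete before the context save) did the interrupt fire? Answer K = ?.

K = 4

after  0: r0=0xec r1=0x7c r2=0x28 r3=0x28 r4=0xc7  N=0 Z=0
after  1: r0=0x28 r1=0x7c r2=0x28 r3=0x28 r4=0xc7  N=0 Z=0
after  2: r0=0x28 r1=0x7c r2=0x28 r3=0xa4 r4=0xc7  N=1 Z=0
after  3: r0=0x28 r1=0x7c r2=0x28 r3=0x8c r4=0xc7  N=1 Z=0
after  4: r0=0x28 r1=0x61 r2=0x28 r3=0x8c r4=0xc7  N=0 Z=0
-- IRQ taken; context saved, return-PC = 5 --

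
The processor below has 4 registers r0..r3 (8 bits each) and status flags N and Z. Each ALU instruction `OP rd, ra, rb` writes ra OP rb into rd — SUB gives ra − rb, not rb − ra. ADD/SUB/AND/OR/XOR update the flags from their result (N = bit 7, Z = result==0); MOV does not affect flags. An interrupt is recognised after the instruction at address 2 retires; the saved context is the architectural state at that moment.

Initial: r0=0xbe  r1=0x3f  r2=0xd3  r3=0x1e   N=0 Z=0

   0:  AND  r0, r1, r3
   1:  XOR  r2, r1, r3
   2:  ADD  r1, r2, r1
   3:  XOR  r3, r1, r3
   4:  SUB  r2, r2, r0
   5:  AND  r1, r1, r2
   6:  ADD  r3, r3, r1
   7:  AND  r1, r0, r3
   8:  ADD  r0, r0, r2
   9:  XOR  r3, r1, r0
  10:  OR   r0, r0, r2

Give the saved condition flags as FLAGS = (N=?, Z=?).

FLAGS = (N=0, Z=0)

after  0: r0=0x1e r1=0x3f r2=0xd3 r3=0x1e  N=0 Z=0
after  1: r0=0x1e r1=0x3f r2=0x21 r3=0x1e  N=0 Z=0
after  2: r0=0x1e r1=0x60 r2=0x21 r3=0x1e  N=0 Z=0
-- IRQ taken; context saved, return-PC = 3 --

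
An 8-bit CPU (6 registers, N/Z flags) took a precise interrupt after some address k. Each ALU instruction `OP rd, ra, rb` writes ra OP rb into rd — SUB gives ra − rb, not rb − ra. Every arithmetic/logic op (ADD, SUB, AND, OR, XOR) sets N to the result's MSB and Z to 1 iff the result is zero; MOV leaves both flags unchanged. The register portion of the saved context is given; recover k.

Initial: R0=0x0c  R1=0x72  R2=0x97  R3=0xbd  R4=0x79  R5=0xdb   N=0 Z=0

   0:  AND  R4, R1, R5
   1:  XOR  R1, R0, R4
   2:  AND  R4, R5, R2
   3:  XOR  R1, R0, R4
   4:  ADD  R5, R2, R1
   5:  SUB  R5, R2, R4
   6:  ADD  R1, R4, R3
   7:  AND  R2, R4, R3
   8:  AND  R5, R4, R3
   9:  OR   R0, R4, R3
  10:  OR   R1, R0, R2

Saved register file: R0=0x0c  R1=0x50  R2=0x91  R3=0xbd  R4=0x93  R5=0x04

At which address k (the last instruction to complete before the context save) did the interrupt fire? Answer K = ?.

K = 7

after  0: R0=0x0c R1=0x72 R2=0x97 R3=0xbd R4=0x52 R5=0xdb  N=0 Z=0
after  1: R0=0x0c R1=0x5e R2=0x97 R3=0xbd R4=0x52 R5=0xdb  N=0 Z=0
after  2: R0=0x0c R1=0x5e R2=0x97 R3=0xbd R4=0x93 R5=0xdb  N=1 Z=0
after  3: R0=0x0c R1=0x9f R2=0x97 R3=0xbd R4=0x93 R5=0xdb  N=1 Z=0
after  4: R0=0x0c R1=0x9f R2=0x97 R3=0xbd R4=0x93 R5=0x36  N=0 Z=0
after  5: R0=0x0c R1=0x9f R2=0x97 R3=0xbd R4=0x93 R5=0x04  N=0 Z=0
after  6: R0=0x0c R1=0x50 R2=0x97 R3=0xbd R4=0x93 R5=0x04  N=0 Z=0
after  7: R0=0x0c R1=0x50 R2=0x91 R3=0xbd R4=0x93 R5=0x04  N=1 Z=0
-- IRQ taken; context saved, return-PC = 8 --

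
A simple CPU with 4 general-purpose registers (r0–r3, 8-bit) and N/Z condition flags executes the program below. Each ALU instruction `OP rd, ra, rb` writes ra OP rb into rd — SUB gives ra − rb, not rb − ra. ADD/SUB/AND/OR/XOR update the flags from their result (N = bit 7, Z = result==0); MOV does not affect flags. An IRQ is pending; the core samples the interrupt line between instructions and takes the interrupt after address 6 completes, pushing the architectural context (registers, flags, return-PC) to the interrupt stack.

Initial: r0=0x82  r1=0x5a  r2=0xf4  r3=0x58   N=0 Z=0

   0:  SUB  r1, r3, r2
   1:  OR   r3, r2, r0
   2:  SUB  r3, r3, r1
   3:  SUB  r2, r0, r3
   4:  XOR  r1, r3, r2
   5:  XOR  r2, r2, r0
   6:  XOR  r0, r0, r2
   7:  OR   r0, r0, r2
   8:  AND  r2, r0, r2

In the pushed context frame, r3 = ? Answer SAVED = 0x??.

SAVED = 0x92

after  0: r0=0x82 r1=0x64 r2=0xf4 r3=0x58  N=0 Z=0
after  1: r0=0x82 r1=0x64 r2=0xf4 r3=0xf6  N=1 Z=0
after  2: r0=0x82 r1=0x64 r2=0xf4 r3=0x92  N=1 Z=0
after  3: r0=0x82 r1=0x64 r2=0xf0 r3=0x92  N=1 Z=0
after  4: r0=0x82 r1=0x62 r2=0xf0 r3=0x92  N=0 Z=0
after  5: r0=0x82 r1=0x62 r2=0x72 r3=0x92  N=0 Z=0
after  6: r0=0xf0 r1=0x62 r2=0x72 r3=0x92  N=1 Z=0
-- IRQ taken; context saved, return-PC = 7 --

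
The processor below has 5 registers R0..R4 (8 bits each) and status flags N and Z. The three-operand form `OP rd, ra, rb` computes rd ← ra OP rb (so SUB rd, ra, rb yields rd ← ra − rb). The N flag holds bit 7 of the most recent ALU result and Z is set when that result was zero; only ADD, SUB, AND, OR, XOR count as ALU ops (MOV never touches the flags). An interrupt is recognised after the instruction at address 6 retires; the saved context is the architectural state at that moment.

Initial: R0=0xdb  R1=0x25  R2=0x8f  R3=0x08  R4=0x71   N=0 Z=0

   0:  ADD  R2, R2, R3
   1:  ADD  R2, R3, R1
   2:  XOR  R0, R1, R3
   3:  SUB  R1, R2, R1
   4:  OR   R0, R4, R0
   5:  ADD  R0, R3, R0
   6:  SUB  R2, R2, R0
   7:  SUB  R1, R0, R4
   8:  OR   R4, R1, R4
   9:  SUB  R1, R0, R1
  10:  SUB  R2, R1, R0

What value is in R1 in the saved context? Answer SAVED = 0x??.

SAVED = 0x08

after  0: R0=0xdb R1=0x25 R2=0x97 R3=0x08 R4=0x71  N=1 Z=0
after  1: R0=0xdb R1=0x25 R2=0x2d R3=0x08 R4=0x71  N=0 Z=0
after  2: R0=0x2d R1=0x25 R2=0x2d R3=0x08 R4=0x71  N=0 Z=0
after  3: R0=0x2d R1=0x08 R2=0x2d R3=0x08 R4=0x71  N=0 Z=0
after  4: R0=0x7d R1=0x08 R2=0x2d R3=0x08 R4=0x71  N=0 Z=0
after  5: R0=0x85 R1=0x08 R2=0x2d R3=0x08 R4=0x71  N=1 Z=0
after  6: R0=0x85 R1=0x08 R2=0xa8 R3=0x08 R4=0x71  N=1 Z=0
-- IRQ taken; context saved, return-PC = 7 --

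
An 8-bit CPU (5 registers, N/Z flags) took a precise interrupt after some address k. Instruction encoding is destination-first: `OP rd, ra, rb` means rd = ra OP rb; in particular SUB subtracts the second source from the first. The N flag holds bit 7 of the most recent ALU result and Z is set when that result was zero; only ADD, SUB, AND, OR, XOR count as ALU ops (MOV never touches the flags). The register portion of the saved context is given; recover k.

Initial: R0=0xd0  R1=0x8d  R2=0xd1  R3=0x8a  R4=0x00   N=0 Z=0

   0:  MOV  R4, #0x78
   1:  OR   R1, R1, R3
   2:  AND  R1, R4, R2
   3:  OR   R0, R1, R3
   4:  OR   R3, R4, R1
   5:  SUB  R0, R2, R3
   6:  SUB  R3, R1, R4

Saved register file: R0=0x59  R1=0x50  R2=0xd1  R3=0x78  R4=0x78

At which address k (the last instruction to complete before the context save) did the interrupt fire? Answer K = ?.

after  0: R0=0xd0 R1=0x8d R2=0xd1 R3=0x8a R4=0x78  N=0 Z=0
after  1: R0=0xd0 R1=0x8f R2=0xd1 R3=0x8a R4=0x78  N=1 Z=0
after  2: R0=0xd0 R1=0x50 R2=0xd1 R3=0x8a R4=0x78  N=0 Z=0
after  3: R0=0xda R1=0x50 R2=0xd1 R3=0x8a R4=0x78  N=1 Z=0
after  4: R0=0xda R1=0x50 R2=0xd1 R3=0x78 R4=0x78  N=0 Z=0
after  5: R0=0x59 R1=0x50 R2=0xd1 R3=0x78 R4=0x78  N=0 Z=0
-- IRQ taken; context saved, return-PC = 6 --

K = 5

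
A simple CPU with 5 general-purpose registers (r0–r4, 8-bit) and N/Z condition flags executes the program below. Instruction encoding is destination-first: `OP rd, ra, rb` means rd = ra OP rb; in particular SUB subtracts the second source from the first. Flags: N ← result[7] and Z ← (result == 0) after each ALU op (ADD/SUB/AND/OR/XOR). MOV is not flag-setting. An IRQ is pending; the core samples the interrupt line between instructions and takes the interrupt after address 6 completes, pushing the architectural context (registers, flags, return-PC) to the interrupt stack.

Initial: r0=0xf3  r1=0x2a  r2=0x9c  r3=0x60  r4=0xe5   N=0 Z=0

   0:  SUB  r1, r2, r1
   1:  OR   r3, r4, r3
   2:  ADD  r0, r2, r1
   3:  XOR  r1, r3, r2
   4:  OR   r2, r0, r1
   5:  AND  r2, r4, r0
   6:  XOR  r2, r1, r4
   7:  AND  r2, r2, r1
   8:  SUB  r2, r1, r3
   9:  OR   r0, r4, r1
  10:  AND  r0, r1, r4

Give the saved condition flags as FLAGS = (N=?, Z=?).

FLAGS = (N=1, Z=0)

after  0: r0=0xf3 r1=0x72 r2=0x9c r3=0x60 r4=0xe5  N=0 Z=0
after  1: r0=0xf3 r1=0x72 r2=0x9c r3=0xe5 r4=0xe5  N=1 Z=0
after  2: r0=0x0e r1=0x72 r2=0x9c r3=0xe5 r4=0xe5  N=0 Z=0
after  3: r0=0x0e r1=0x79 r2=0x9c r3=0xe5 r4=0xe5  N=0 Z=0
after  4: r0=0x0e r1=0x79 r2=0x7f r3=0xe5 r4=0xe5  N=0 Z=0
after  5: r0=0x0e r1=0x79 r2=0x04 r3=0xe5 r4=0xe5  N=0 Z=0
after  6: r0=0x0e r1=0x79 r2=0x9c r3=0xe5 r4=0xe5  N=1 Z=0
-- IRQ taken; context saved, return-PC = 7 --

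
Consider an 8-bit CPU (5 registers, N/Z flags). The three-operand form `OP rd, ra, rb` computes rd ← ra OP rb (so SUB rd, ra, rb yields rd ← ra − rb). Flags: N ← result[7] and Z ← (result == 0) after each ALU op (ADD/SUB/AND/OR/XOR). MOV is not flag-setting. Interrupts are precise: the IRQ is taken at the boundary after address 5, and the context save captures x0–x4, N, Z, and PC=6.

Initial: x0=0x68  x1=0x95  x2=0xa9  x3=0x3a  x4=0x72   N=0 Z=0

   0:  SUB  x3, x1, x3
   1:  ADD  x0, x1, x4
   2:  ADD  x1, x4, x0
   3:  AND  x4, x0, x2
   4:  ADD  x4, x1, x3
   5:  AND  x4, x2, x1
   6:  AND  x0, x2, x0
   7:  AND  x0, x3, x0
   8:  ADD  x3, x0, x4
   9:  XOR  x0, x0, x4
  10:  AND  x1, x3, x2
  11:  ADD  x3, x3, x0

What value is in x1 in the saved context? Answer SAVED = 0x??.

SAVED = 0x79

after  0: x0=0x68 x1=0x95 x2=0xa9 x3=0x5b x4=0x72  N=0 Z=0
after  1: x0=0x07 x1=0x95 x2=0xa9 x3=0x5b x4=0x72  N=0 Z=0
after  2: x0=0x07 x1=0x79 x2=0xa9 x3=0x5b x4=0x72  N=0 Z=0
after  3: x0=0x07 x1=0x79 x2=0xa9 x3=0x5b x4=0x01  N=0 Z=0
after  4: x0=0x07 x1=0x79 x2=0xa9 x3=0x5b x4=0xd4  N=1 Z=0
after  5: x0=0x07 x1=0x79 x2=0xa9 x3=0x5b x4=0x29  N=0 Z=0
-- IRQ taken; context saved, return-PC = 6 --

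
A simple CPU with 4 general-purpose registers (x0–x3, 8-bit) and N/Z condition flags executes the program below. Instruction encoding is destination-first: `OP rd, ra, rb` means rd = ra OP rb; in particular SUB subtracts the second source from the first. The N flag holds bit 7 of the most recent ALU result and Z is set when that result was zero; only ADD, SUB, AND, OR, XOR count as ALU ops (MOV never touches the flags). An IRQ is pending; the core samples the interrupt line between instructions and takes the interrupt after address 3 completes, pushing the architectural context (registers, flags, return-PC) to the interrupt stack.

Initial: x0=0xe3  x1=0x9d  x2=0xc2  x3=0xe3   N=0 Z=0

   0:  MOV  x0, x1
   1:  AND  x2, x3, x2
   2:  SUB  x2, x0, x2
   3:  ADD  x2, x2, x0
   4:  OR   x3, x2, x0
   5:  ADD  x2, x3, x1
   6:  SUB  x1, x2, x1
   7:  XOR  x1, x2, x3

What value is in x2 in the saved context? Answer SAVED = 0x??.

after  0: x0=0x9d x1=0x9d x2=0xc2 x3=0xe3  N=0 Z=0
after  1: x0=0x9d x1=0x9d x2=0xc2 x3=0xe3  N=1 Z=0
after  2: x0=0x9d x1=0x9d x2=0xdb x3=0xe3  N=1 Z=0
after  3: x0=0x9d x1=0x9d x2=0x78 x3=0xe3  N=0 Z=0
-- IRQ taken; context saved, return-PC = 4 --

SAVED = 0x78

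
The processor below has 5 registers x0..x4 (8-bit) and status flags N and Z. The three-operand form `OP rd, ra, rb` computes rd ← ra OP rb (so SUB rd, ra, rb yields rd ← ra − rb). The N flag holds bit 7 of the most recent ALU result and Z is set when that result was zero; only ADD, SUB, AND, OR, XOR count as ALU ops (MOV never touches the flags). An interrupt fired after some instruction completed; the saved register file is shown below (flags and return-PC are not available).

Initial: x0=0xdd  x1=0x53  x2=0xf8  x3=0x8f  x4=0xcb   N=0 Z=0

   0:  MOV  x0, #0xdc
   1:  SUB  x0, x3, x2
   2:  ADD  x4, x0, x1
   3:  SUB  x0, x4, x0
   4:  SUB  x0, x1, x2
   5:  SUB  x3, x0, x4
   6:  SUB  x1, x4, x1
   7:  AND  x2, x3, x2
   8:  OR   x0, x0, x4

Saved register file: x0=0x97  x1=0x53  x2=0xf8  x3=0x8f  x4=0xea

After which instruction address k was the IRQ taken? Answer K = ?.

after  0: x0=0xdc x1=0x53 x2=0xf8 x3=0x8f x4=0xcb  N=0 Z=0
after  1: x0=0x97 x1=0x53 x2=0xf8 x3=0x8f x4=0xcb  N=1 Z=0
after  2: x0=0x97 x1=0x53 x2=0xf8 x3=0x8f x4=0xea  N=1 Z=0
-- IRQ taken; context saved, return-PC = 3 --

K = 2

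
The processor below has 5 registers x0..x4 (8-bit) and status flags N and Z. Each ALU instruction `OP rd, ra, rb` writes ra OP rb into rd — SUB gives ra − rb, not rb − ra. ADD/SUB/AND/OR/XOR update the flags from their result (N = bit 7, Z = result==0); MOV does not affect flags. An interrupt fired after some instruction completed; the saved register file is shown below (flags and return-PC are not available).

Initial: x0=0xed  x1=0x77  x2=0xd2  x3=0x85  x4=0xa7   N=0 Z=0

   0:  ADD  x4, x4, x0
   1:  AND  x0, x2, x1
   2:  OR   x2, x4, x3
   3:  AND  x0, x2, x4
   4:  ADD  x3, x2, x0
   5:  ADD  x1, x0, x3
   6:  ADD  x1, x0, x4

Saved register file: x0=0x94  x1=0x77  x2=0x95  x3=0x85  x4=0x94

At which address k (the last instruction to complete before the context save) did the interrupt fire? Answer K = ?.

K = 3

after  0: x0=0xed x1=0x77 x2=0xd2 x3=0x85 x4=0x94  N=1 Z=0
after  1: x0=0x52 x1=0x77 x2=0xd2 x3=0x85 x4=0x94  N=0 Z=0
after  2: x0=0x52 x1=0x77 x2=0x95 x3=0x85 x4=0x94  N=1 Z=0
after  3: x0=0x94 x1=0x77 x2=0x95 x3=0x85 x4=0x94  N=1 Z=0
-- IRQ taken; context saved, return-PC = 4 --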